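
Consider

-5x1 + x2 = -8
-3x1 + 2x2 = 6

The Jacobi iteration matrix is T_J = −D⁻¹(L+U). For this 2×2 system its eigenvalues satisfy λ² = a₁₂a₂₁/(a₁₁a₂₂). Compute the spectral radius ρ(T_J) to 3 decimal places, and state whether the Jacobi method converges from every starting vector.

a₁₂a₂₁/(a₁₁a₂₂) = (1)·(-3) / ((-5)·(2)) = 0.300000
ρ = √|0.300000| = √0.300000 = 0.548
ρ < 1, so Jacobi converges

0.548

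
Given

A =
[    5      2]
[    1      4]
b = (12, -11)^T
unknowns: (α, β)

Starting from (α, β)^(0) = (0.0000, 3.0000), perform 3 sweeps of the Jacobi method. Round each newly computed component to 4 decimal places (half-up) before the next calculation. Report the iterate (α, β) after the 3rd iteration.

(3.6200, -3.6250)

Iteration 1:
  α = (12 - (2)·3.0000) / (5) = 1.2000
  β = (-11 - (1)·0.0000) / (4) = -2.7500
Iteration 2:
  α = (12 - (2)·-2.7500) / (5) = 3.5000
  β = (-11 - (1)·1.2000) / (4) = -3.0500
Iteration 3:
  α = (12 - (2)·-3.0500) / (5) = 3.6200
  β = (-11 - (1)·3.5000) / (4) = -3.6250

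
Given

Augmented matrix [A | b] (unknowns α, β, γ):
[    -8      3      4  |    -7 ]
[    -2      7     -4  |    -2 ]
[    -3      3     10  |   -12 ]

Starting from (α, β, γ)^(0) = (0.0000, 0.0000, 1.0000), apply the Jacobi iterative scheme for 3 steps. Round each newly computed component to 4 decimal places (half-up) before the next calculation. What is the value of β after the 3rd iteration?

-0.6755

Iteration 1:
  α = (-7 - (3)·0.0000 - (4)·1.0000) / (-8) = 1.3750
  β = (-2 - (-2)·0.0000 - (-4)·1.0000) / (7) = 0.2857
  γ = (-12 - (-3)·0.0000 - (3)·0.0000) / (10) = -1.2000
Iteration 2:
  α = (-7 - (3)·0.2857 - (4)·-1.2000) / (-8) = 0.3821
  β = (-2 - (-2)·1.3750 - (-4)·-1.2000) / (7) = -0.5786
  γ = (-12 - (-3)·1.3750 - (3)·0.2857) / (10) = -0.8732
Iteration 3:
  α = (-7 - (3)·-0.5786 - (4)·-0.8732) / (-8) = 0.2214
  β = (-2 - (-2)·0.3821 - (-4)·-0.8732) / (7) = -0.6755
  γ = (-12 - (-3)·0.3821 - (3)·-0.5786) / (10) = -0.9118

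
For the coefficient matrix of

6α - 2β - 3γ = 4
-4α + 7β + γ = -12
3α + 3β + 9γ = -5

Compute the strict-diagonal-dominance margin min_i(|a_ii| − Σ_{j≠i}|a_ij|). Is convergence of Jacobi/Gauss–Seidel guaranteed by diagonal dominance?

1

row 1: |6| − (2+3) = 1
row 2: |7| − (4+1) = 2
row 3: |9| − (3+3) = 3
minimum over rows = 1 → strictly diagonally dominant (convergence guaranteed)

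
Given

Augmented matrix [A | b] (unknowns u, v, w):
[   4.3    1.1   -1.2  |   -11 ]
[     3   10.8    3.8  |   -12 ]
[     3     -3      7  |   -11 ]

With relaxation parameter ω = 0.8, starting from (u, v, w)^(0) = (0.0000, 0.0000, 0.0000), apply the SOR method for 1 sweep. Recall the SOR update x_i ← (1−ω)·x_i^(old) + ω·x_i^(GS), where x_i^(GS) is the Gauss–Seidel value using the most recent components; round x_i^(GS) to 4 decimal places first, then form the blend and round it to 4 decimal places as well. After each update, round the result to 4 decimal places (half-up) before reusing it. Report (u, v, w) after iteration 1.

(-2.0465, -0.4341, -0.7043)

Iteration 1:
  u: GS value = (-11 - (1.1)·0.0000 - (-1.2)·0.0000) / (4.3) = -2.5581;  u ← (1−ω)·0.0000 + ω·-2.5581 = -2.0465
  v: GS value = (-12 - (3)·-2.0465 - (3.8)·0.0000) / (10.8) = -0.5426;  v ← (1−ω)·0.0000 + ω·-0.5426 = -0.4341
  w: GS value = (-11 - (3)·-2.0465 - (-3)·-0.4341) / (7) = -0.8804;  w ← (1−ω)·0.0000 + ω·-0.8804 = -0.7043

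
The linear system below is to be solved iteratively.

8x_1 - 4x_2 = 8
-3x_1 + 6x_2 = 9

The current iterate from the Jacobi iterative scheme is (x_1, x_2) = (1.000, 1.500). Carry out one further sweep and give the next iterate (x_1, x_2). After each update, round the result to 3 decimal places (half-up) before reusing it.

One sweep:
  x_1 = (8 - (-4)·1.500) / (8) = 1.750
  x_2 = (9 - (-3)·1.000) / (6) = 2.000

(1.750, 2.000)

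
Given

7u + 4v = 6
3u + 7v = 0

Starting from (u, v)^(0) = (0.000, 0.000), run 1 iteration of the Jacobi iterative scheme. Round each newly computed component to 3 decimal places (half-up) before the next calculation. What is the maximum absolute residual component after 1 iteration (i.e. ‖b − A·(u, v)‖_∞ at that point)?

Iteration 1:
  u = (6 - (4)·0.000) / (7) = 0.857
  v = (0 - (3)·0.000) / (7) = 0.000
Residual b − A·x = (0.001, -2.571); ∞-norm = 2.571

2.571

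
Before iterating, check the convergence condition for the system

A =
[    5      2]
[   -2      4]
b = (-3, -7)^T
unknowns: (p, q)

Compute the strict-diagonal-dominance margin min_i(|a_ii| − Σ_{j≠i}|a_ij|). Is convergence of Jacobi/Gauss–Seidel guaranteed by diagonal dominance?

2

row 1: |5| − (2) = 3
row 2: |4| − (2) = 2
minimum over rows = 2 → strictly diagonally dominant (convergence guaranteed)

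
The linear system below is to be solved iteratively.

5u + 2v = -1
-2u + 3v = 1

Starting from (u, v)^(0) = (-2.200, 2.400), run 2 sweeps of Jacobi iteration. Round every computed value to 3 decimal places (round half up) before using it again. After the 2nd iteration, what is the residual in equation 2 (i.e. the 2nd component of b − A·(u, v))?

2.826

Iteration 1:
  u = (-1 - (2)·2.400) / (5) = -1.160
  v = (1 - (-2)·-2.200) / (3) = -1.133
Iteration 2:
  u = (-1 - (2)·-1.133) / (5) = 0.253
  v = (1 - (-2)·-1.160) / (3) = -0.440
Residual b − A·x = (-1.385, 2.826)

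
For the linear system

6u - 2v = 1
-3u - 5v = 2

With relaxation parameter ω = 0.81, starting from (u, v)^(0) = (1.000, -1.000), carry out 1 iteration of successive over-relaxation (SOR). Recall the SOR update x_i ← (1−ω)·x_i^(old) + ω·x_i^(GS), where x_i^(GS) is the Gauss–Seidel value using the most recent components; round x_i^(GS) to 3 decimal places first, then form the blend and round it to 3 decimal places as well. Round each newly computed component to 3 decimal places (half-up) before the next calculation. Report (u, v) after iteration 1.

Iteration 1:
  u: GS value = (1 - (-2)·-1.000) / (6) = -0.167;  u ← (1−ω)·1.000 + ω·-0.167 = 0.055
  v: GS value = (2 - (-3)·0.055) / (-5) = -0.433;  v ← (1−ω)·-1.000 + ω·-0.433 = -0.541

(0.055, -0.541)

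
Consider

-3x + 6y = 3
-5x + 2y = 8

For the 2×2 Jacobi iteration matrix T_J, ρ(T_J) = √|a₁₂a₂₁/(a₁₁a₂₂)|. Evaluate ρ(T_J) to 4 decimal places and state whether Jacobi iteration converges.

a₁₂a₂₁/(a₁₁a₂₂) = (6)·(-5) / ((-3)·(2)) = 5.000000
ρ = √|5.000000| = √5.000000 = 2.2361
ρ > 1, so Jacobi diverges

2.2361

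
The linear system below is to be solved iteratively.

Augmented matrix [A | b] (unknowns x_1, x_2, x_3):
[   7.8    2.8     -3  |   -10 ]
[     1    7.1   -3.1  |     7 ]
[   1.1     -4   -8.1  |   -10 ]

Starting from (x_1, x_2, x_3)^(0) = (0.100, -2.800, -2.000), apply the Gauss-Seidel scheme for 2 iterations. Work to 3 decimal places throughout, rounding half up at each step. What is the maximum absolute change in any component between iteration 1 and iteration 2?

1.288

Iteration 1:
  x_1 = (-10 - (2.8)·-2.800 - (-3)·-2.000) / (7.8) = -1.046
  x_2 = (7 - (1)·-1.046 - (-3.1)·-2.000) / (7.1) = 0.260
  x_3 = (-10 - (1.1)·-1.046 - (-4)·0.260) / (-8.1) = 0.964
Iteration 2:
  x_1 = (-10 - (2.8)·0.260 - (-3)·0.964) / (7.8) = -1.005
  x_2 = (7 - (1)·-1.005 - (-3.1)·0.964) / (7.1) = 1.548
  x_3 = (-10 - (1.1)·-1.005 - (-4)·1.548) / (-8.1) = 0.334
Change: (0.041, 1.288, -0.630) → max |·| = 1.288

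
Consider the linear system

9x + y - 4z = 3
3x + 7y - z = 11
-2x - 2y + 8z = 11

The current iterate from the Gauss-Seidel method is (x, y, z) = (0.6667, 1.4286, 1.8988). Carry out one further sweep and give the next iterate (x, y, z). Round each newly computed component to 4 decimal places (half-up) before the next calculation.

One sweep:
  x = (3 - (1)·1.4286 - (-4)·1.8988) / (9) = 1.0185
  y = (11 - (3)·1.0185 - (-1)·1.8988) / (7) = 1.4062
  z = (11 - (-2)·1.0185 - (-2)·1.4062) / (8) = 1.9812

(1.0185, 1.4062, 1.9812)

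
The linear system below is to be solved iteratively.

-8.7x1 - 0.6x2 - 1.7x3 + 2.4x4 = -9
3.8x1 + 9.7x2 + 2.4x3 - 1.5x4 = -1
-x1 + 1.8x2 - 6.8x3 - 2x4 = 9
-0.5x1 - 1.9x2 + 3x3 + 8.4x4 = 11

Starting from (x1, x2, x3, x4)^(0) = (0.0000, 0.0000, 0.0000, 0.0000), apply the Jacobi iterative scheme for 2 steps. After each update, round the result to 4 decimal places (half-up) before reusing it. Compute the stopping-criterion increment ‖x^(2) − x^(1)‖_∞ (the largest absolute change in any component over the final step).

Iteration 1:
  x1 = (-9 - (-0.6)·0.0000 - (-1.7)·0.0000 - (2.4)·0.0000) / (-8.7) = 1.0345
  x2 = (-1 - (3.8)·0.0000 - (2.4)·0.0000 - (-1.5)·0.0000) / (9.7) = -0.1031
  x3 = (9 - (-1)·0.0000 - (1.8)·0.0000 - (-2)·0.0000) / (-6.8) = -1.3235
  x4 = (11 - (-0.5)·0.0000 - (-1.9)·0.0000 - (3)·0.0000) / (8.4) = 1.3095
Iteration 2:
  x1 = (-9 - (-0.6)·-0.1031 - (-1.7)·-1.3235 - (2.4)·1.3095) / (-8.7) = 1.6614
  x2 = (-1 - (3.8)·1.0345 - (2.4)·-1.3235 - (-1.5)·1.3095) / (9.7) = 0.0216
  x3 = (9 - (-1)·1.0345 - (1.8)·-0.1031 - (-2)·1.3095) / (-6.8) = -1.8881
  x4 = (11 - (-0.5)·1.0345 - (-1.9)·-0.1031 - (3)·-1.3235) / (8.4) = 1.8205
Change: (0.6269, 0.1247, -0.5646, 0.5110) → max |·| = 0.6269

0.6269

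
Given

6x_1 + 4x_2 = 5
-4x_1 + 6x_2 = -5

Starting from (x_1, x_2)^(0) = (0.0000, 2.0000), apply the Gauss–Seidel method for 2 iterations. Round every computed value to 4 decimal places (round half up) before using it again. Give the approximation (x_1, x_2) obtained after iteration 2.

(1.6111, 0.2407)

Iteration 1:
  x_1 = (5 - (4)·2.0000) / (6) = -0.5000
  x_2 = (-5 - (-4)·-0.5000) / (6) = -1.1667
Iteration 2:
  x_1 = (5 - (4)·-1.1667) / (6) = 1.6111
  x_2 = (-5 - (-4)·1.6111) / (6) = 0.2407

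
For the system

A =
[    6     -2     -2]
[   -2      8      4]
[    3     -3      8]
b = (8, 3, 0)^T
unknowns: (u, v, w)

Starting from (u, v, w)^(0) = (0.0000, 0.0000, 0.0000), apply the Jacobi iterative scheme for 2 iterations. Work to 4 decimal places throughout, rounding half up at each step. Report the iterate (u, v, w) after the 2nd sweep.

Iteration 1:
  u = (8 - (-2)·0.0000 - (-2)·0.0000) / (6) = 1.3333
  v = (3 - (-2)·0.0000 - (4)·0.0000) / (8) = 0.3750
  w = (0 - (3)·0.0000 - (-3)·0.0000) / (8) = 0.0000
Iteration 2:
  u = (8 - (-2)·0.3750 - (-2)·0.0000) / (6) = 1.4583
  v = (3 - (-2)·1.3333 - (4)·0.0000) / (8) = 0.7083
  w = (0 - (3)·1.3333 - (-3)·0.3750) / (8) = -0.3594

(1.4583, 0.7083, -0.3594)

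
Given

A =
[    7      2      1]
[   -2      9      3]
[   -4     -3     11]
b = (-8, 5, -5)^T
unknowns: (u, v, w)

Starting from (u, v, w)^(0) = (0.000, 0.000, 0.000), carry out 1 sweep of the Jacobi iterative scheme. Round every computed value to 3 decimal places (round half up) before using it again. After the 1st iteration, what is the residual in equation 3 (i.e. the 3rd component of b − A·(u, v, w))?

-2.899

Iteration 1:
  u = (-8 - (2)·0.000 - (1)·0.000) / (7) = -1.143
  v = (5 - (-2)·0.000 - (3)·0.000) / (9) = 0.556
  w = (-5 - (-4)·0.000 - (-3)·0.000) / (11) = -0.455
Residual b − A·x = (-0.656, -0.925, -2.899)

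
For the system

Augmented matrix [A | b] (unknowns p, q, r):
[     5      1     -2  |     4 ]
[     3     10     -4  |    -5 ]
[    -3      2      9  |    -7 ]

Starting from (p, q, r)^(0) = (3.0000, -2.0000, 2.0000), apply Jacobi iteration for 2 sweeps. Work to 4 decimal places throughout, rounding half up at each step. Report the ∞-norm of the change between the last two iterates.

0.8133

Iteration 1:
  p = (4 - (1)·-2.0000 - (-2)·2.0000) / (5) = 2.0000
  q = (-5 - (3)·3.0000 - (-4)·2.0000) / (10) = -0.6000
  r = (-7 - (-3)·3.0000 - (2)·-2.0000) / (9) = 0.6667
Iteration 2:
  p = (4 - (1)·-0.6000 - (-2)·0.6667) / (5) = 1.1867
  q = (-5 - (3)·2.0000 - (-4)·0.6667) / (10) = -0.8333
  r = (-7 - (-3)·2.0000 - (2)·-0.6000) / (9) = 0.0222
Change: (-0.8133, -0.2333, -0.6445) → max |·| = 0.8133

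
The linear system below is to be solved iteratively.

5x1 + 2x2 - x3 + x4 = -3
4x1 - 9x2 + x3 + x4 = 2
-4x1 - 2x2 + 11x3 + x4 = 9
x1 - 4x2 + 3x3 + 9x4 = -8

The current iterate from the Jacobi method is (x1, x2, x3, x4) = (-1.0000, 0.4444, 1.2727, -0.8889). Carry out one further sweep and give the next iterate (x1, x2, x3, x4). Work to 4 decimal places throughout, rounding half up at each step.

(-0.3454, -0.6240, 0.6162, -1.0045)

One sweep:
  x1 = (-3 - (2)·0.4444 - (-1)·1.2727 - (1)·-0.8889) / (5) = -0.3454
  x2 = (2 - (4)·-1.0000 - (1)·1.2727 - (1)·-0.8889) / (-9) = -0.6240
  x3 = (9 - (-4)·-1.0000 - (-2)·0.4444 - (1)·-0.8889) / (11) = 0.6162
  x4 = (-8 - (1)·-1.0000 - (-4)·0.4444 - (3)·1.2727) / (9) = -1.0045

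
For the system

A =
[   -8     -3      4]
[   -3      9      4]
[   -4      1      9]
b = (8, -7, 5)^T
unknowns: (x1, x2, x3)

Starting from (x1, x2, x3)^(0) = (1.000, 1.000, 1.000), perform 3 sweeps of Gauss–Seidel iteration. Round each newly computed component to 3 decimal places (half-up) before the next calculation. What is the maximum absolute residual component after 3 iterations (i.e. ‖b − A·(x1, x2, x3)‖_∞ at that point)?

0.279

Iteration 1:
  x1 = (8 - (-3)·1.000 - (4)·1.000) / (-8) = -0.875
  x2 = (-7 - (-3)·-0.875 - (4)·1.000) / (9) = -1.514
  x3 = (5 - (-4)·-0.875 - (1)·-1.514) / (9) = 0.335
Iteration 2:
  x1 = (8 - (-3)·-1.514 - (4)·0.335) / (-8) = -0.265
  x2 = (-7 - (-3)·-0.265 - (4)·0.335) / (9) = -1.015
  x3 = (5 - (-4)·-0.265 - (1)·-1.015) / (9) = 0.551
Iteration 3:
  x1 = (8 - (-3)·-1.015 - (4)·0.551) / (-8) = -0.344
  x2 = (-7 - (-3)·-0.344 - (4)·0.551) / (9) = -1.137
  x3 = (5 - (-4)·-0.344 - (1)·-1.137) / (9) = 0.529
Residual b − A·x = (-0.279, 0.085, 0.000); ∞-norm = 0.279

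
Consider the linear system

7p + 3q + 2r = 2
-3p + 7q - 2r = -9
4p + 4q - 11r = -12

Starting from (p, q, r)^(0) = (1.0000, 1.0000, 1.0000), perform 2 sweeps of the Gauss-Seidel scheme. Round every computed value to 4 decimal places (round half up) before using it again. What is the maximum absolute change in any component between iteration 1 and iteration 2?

Iteration 1:
  p = (2 - (3)·1.0000 - (2)·1.0000) / (7) = -0.4286
  q = (-9 - (-3)·-0.4286 - (-2)·1.0000) / (7) = -1.1837
  r = (-12 - (4)·-0.4286 - (4)·-1.1837) / (-11) = 0.5046
Iteration 2:
  p = (2 - (3)·-1.1837 - (2)·0.5046) / (7) = 0.6488
  q = (-9 - (-3)·0.6488 - (-2)·0.5046) / (7) = -0.8635
  r = (-12 - (4)·0.6488 - (4)·-0.8635) / (-11) = 1.0128
Change: (1.0774, 0.3202, 0.5082) → max |·| = 1.0774

1.0774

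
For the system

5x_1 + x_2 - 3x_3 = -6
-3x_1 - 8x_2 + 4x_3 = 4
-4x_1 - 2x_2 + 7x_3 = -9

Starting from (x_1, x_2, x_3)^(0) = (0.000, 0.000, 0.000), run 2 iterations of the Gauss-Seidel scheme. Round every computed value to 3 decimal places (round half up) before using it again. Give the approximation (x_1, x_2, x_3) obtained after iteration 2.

(-2.382, -0.600, -2.818)

Iteration 1:
  x_1 = (-6 - (1)·0.000 - (-3)·0.000) / (5) = -1.200
  x_2 = (4 - (-3)·-1.200 - (4)·0.000) / (-8) = -0.050
  x_3 = (-9 - (-4)·-1.200 - (-2)·-0.050) / (7) = -1.986
Iteration 2:
  x_1 = (-6 - (1)·-0.050 - (-3)·-1.986) / (5) = -2.382
  x_2 = (4 - (-3)·-2.382 - (4)·-1.986) / (-8) = -0.600
  x_3 = (-9 - (-4)·-2.382 - (-2)·-0.600) / (7) = -2.818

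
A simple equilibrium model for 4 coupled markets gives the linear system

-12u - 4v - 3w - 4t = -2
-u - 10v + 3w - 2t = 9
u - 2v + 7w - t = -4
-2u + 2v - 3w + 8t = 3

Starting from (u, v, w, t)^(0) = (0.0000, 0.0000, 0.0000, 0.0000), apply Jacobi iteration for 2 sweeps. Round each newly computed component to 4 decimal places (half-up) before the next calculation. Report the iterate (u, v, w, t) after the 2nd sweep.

Iteration 1:
  u = (-2 - (-4)·0.0000 - (-3)·0.0000 - (-4)·0.0000) / (-12) = 0.1667
  v = (9 - (-1)·0.0000 - (3)·0.0000 - (-2)·0.0000) / (-10) = -0.9000
  w = (-4 - (1)·0.0000 - (-2)·0.0000 - (-1)·0.0000) / (7) = -0.5714
  t = (3 - (-2)·0.0000 - (2)·0.0000 - (-3)·0.0000) / (8) = 0.3750
Iteration 2:
  u = (-2 - (-4)·-0.9000 - (-3)·-0.5714 - (-4)·0.3750) / (-12) = 0.4845
  v = (9 - (-1)·0.1667 - (3)·-0.5714 - (-2)·0.3750) / (-10) = -1.1631
  w = (-4 - (1)·0.1667 - (-2)·-0.9000 - (-1)·0.3750) / (7) = -0.7988
  t = (3 - (-2)·0.1667 - (2)·-0.9000 - (-3)·-0.5714) / (8) = 0.4274

(0.4845, -1.1631, -0.7988, 0.4274)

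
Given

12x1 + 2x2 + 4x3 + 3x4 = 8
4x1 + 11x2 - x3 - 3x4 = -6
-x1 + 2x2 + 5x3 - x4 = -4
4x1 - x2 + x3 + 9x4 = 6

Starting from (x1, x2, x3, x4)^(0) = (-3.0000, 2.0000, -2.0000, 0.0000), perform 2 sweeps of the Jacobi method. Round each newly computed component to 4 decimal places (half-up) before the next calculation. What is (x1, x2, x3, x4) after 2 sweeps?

Iteration 1:
  x1 = (8 - (2)·2.0000 - (4)·-2.0000 - (3)·0.0000) / (12) = 1.0000
  x2 = (-6 - (4)·-3.0000 - (-1)·-2.0000 - (-3)·0.0000) / (11) = 0.3636
  x3 = (-4 - (-1)·-3.0000 - (2)·2.0000 - (-1)·0.0000) / (5) = -2.2000
  x4 = (6 - (4)·-3.0000 - (-1)·2.0000 - (1)·-2.0000) / (9) = 2.4444
Iteration 2:
  x1 = (8 - (2)·0.3636 - (4)·-2.2000 - (3)·2.4444) / (12) = 0.7283
  x2 = (-6 - (4)·1.0000 - (-1)·-2.2000 - (-3)·2.4444) / (11) = -0.4424
  x3 = (-4 - (-1)·1.0000 - (2)·0.3636 - (-1)·2.4444) / (5) = -0.2566
  x4 = (6 - (4)·1.0000 - (-1)·0.3636 - (1)·-2.2000) / (9) = 0.5071

(0.7283, -0.4424, -0.2566, 0.5071)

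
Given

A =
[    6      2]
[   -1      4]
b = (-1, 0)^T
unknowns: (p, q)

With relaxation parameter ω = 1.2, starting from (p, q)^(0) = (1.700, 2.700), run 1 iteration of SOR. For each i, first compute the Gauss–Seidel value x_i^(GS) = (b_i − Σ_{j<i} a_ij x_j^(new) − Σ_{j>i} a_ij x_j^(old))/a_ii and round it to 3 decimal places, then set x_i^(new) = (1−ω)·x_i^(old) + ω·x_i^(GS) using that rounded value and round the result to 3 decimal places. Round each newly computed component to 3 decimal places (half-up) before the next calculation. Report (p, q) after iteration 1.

Iteration 1:
  p: GS value = (-1 - (2)·2.700) / (6) = -1.067;  p ← (1−ω)·1.700 + ω·-1.067 = -1.620
  q: GS value = (0 - (-1)·-1.620) / (4) = -0.405;  q ← (1−ω)·2.700 + ω·-0.405 = -1.026

(-1.620, -1.026)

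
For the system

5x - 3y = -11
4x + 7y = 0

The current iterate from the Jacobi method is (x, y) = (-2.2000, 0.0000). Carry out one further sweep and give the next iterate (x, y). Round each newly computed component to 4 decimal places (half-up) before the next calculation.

One sweep:
  x = (-11 - (-3)·0.0000) / (5) = -2.2000
  y = (0 - (4)·-2.2000) / (7) = 1.2571

(-2.2000, 1.2571)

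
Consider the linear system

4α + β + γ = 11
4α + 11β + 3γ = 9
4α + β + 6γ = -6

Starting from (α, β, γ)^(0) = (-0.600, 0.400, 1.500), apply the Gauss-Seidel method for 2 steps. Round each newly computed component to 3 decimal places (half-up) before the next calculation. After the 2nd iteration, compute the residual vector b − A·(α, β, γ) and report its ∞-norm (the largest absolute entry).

2.705

Iteration 1:
  α = (11 - (1)·0.400 - (1)·1.500) / (4) = 2.275
  β = (9 - (4)·2.275 - (3)·1.500) / (11) = -0.418
  γ = (-6 - (4)·2.275 - (1)·-0.418) / (6) = -2.447
Iteration 2:
  α = (11 - (1)·-0.418 - (1)·-2.447) / (4) = 3.466
  β = (9 - (4)·3.466 - (3)·-2.447) / (11) = 0.225
  γ = (-6 - (4)·3.466 - (1)·0.225) / (6) = -3.348
Residual b − A·x = (0.259, 2.705, -0.001); ∞-norm = 2.705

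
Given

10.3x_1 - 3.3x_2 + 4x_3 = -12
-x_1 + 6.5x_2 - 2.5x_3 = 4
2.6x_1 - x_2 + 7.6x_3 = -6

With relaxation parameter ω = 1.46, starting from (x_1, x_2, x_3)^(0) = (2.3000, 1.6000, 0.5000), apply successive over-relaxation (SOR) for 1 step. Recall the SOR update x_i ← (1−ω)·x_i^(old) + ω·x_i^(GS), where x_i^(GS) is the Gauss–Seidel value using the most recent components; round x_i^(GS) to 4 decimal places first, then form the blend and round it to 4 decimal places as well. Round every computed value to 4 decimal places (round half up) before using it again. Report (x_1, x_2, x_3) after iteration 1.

Iteration 1:
  x_1: GS value = (-12 - (-3.3)·1.6000 - (4)·0.5000) / (10.3) = -0.8466;  x_1 ← (1−ω)·2.3000 + ω·-0.8466 = -2.2940
  x_2: GS value = (4 - (-1)·-2.2940 - (-2.5)·0.5000) / (6.5) = 0.4548;  x_2 ← (1−ω)·1.6000 + ω·0.4548 = -0.0720
  x_3: GS value = (-6 - (2.6)·-2.2940 - (-1)·-0.0720) / (7.6) = -0.0142;  x_3 ← (1−ω)·0.5000 + ω·-0.0142 = -0.2507

(-2.2940, -0.0720, -0.2507)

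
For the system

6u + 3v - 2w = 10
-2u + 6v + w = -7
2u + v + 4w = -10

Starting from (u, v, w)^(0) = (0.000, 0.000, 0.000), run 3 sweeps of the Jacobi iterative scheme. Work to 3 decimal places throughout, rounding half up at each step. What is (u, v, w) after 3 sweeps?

(0.750, -0.187, -3.160)

Iteration 1:
  u = (10 - (3)·0.000 - (-2)·0.000) / (6) = 1.667
  v = (-7 - (-2)·0.000 - (1)·0.000) / (6) = -1.167
  w = (-10 - (2)·0.000 - (1)·0.000) / (4) = -2.500
Iteration 2:
  u = (10 - (3)·-1.167 - (-2)·-2.500) / (6) = 1.417
  v = (-7 - (-2)·1.667 - (1)·-2.500) / (6) = -0.194
  w = (-10 - (2)·1.667 - (1)·-1.167) / (4) = -3.042
Iteration 3:
  u = (10 - (3)·-0.194 - (-2)·-3.042) / (6) = 0.750
  v = (-7 - (-2)·1.417 - (1)·-3.042) / (6) = -0.187
  w = (-10 - (2)·1.417 - (1)·-0.194) / (4) = -3.160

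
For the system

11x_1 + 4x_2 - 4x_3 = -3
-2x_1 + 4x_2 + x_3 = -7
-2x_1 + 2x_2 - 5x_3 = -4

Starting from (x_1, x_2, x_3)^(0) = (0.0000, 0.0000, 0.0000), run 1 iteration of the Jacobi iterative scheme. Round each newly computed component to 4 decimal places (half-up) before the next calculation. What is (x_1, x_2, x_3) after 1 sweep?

(-0.2727, -1.7500, 0.8000)

Iteration 1:
  x_1 = (-3 - (4)·0.0000 - (-4)·0.0000) / (11) = -0.2727
  x_2 = (-7 - (-2)·0.0000 - (1)·0.0000) / (4) = -1.7500
  x_3 = (-4 - (-2)·0.0000 - (2)·0.0000) / (-5) = 0.8000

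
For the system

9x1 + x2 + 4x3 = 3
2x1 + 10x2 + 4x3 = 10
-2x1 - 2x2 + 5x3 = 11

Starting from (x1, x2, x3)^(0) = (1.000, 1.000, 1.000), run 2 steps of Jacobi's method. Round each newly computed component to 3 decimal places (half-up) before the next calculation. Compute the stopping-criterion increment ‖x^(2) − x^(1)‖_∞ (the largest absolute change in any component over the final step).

Iteration 1:
  x1 = (3 - (1)·1.000 - (4)·1.000) / (9) = -0.222
  x2 = (10 - (2)·1.000 - (4)·1.000) / (10) = 0.400
  x3 = (11 - (-2)·1.000 - (-2)·1.000) / (5) = 3.000
Iteration 2:
  x1 = (3 - (1)·0.400 - (4)·3.000) / (9) = -1.044
  x2 = (10 - (2)·-0.222 - (4)·3.000) / (10) = -0.156
  x3 = (11 - (-2)·-0.222 - (-2)·0.400) / (5) = 2.271
Change: (-0.822, -0.556, -0.729) → max |·| = 0.822

0.822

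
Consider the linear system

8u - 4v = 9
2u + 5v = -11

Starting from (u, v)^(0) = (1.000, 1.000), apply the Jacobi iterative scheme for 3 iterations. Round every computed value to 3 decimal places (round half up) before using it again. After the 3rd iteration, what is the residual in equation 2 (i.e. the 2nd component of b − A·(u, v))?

Iteration 1:
  u = (9 - (-4)·1.000) / (8) = 1.625
  v = (-11 - (2)·1.000) / (5) = -2.600
Iteration 2:
  u = (9 - (-4)·-2.600) / (8) = -0.175
  v = (-11 - (2)·1.625) / (5) = -2.850
Iteration 3:
  u = (9 - (-4)·-2.850) / (8) = -0.300
  v = (-11 - (2)·-0.175) / (5) = -2.130
Residual b − A·x = (2.880, 0.250)

0.250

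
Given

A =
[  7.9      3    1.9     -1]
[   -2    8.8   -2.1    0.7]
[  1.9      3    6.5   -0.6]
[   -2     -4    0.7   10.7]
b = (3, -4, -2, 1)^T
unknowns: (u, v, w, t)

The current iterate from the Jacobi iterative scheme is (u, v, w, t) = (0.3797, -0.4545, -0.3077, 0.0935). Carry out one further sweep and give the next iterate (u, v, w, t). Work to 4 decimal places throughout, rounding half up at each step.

One sweep:
  u = (3 - (3)·-0.4545 - (1.9)·-0.3077 - (-1)·0.0935) / (7.9) = 0.6382
  v = (-4 - (-2)·0.3797 - (-2.1)·-0.3077 - (0.7)·0.0935) / (8.8) = -0.4491
  w = (-2 - (1.9)·0.3797 - (3)·-0.4545 - (-0.6)·0.0935) / (6.5) = -0.2003
  t = (1 - (-2)·0.3797 - (-4)·-0.4545 - (0.7)·-0.3077) / (10.7) = 0.0147

(0.6382, -0.4491, -0.2003, 0.0147)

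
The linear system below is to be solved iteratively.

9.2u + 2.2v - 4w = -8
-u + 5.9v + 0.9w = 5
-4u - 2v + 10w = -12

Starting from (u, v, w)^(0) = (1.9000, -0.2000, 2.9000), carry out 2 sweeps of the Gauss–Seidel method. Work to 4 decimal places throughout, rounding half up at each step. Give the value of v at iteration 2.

Iteration 1:
  u = (-8 - (2.2)·-0.2000 - (-4)·2.9000) / (9.2) = 0.4391
  v = (5 - (-1)·0.4391 - (0.9)·2.9000) / (5.9) = 0.4795
  w = (-12 - (-4)·0.4391 - (-2)·0.4795) / (10) = -0.9285
Iteration 2:
  u = (-8 - (2.2)·0.4795 - (-4)·-0.9285) / (9.2) = -1.3879
  v = (5 - (-1)·-1.3879 - (0.9)·-0.9285) / (5.9) = 0.7539
  w = (-12 - (-4)·-1.3879 - (-2)·0.7539) / (10) = -1.6044

0.7539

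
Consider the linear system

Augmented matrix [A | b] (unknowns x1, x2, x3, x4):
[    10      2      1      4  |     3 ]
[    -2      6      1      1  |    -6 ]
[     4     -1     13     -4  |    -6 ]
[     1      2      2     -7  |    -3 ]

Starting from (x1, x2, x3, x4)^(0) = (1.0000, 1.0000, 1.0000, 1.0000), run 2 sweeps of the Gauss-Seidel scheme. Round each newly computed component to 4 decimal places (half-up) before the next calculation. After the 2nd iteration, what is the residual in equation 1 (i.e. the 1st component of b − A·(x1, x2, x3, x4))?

-1.5716

Iteration 1:
  x1 = (3 - (2)·1.0000 - (1)·1.0000 - (4)·1.0000) / (10) = -0.4000
  x2 = (-6 - (-2)·-0.4000 - (1)·1.0000 - (1)·1.0000) / (6) = -1.4667
  x3 = (-6 - (4)·-0.4000 - (-1)·-1.4667 - (-4)·1.0000) / (13) = -0.1436
  x4 = (-3 - (1)·-0.4000 - (2)·-1.4667 - (2)·-0.1436) / (-7) = -0.0887
Iteration 2:
  x1 = (3 - (2)·-1.4667 - (1)·-0.1436 - (4)·-0.0887) / (10) = 0.6432
  x2 = (-6 - (-2)·0.6432 - (1)·-0.1436 - (1)·-0.0887) / (6) = -0.7469
  x3 = (-6 - (4)·0.6432 - (-1)·-0.7469 - (-4)·-0.0887) / (13) = -0.7442
  x4 = (-3 - (1)·0.6432 - (2)·-0.7469 - (2)·-0.7442) / (-7) = 0.0944
Residual b − A·x = (-1.5716, 0.4176, 0.7325, -0.0002)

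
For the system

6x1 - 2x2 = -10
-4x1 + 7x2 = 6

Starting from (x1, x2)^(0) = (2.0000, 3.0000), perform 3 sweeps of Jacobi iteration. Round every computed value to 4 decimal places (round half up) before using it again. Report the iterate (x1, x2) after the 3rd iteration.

(-1.5079, 0.2857)

Iteration 1:
  x1 = (-10 - (-2)·3.0000) / (6) = -0.6667
  x2 = (6 - (-4)·2.0000) / (7) = 2.0000
Iteration 2:
  x1 = (-10 - (-2)·2.0000) / (6) = -1.0000
  x2 = (6 - (-4)·-0.6667) / (7) = 0.4762
Iteration 3:
  x1 = (-10 - (-2)·0.4762) / (6) = -1.5079
  x2 = (6 - (-4)·-1.0000) / (7) = 0.2857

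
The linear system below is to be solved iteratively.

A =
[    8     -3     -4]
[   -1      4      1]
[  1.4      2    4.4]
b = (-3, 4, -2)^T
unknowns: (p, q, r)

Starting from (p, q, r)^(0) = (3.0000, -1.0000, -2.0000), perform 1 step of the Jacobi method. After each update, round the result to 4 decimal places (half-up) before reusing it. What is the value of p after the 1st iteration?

Iteration 1:
  p = (-3 - (-3)·-1.0000 - (-4)·-2.0000) / (8) = -1.7500
  q = (4 - (-1)·3.0000 - (1)·-2.0000) / (4) = 2.2500
  r = (-2 - (1.4)·3.0000 - (2)·-1.0000) / (4.4) = -0.9545

-1.7500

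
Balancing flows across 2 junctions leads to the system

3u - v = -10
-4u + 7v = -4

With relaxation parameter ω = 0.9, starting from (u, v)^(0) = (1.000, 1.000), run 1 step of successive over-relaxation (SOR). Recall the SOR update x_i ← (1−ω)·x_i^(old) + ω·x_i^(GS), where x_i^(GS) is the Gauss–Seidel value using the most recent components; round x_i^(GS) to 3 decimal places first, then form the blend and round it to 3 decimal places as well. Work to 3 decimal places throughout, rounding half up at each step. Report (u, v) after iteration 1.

(-2.600, -1.751)

Iteration 1:
  u: GS value = (-10 - (-1)·1.000) / (3) = -3.000;  u ← (1−ω)·1.000 + ω·-3.000 = -2.600
  v: GS value = (-4 - (-4)·-2.600) / (7) = -2.057;  v ← (1−ω)·1.000 + ω·-2.057 = -1.751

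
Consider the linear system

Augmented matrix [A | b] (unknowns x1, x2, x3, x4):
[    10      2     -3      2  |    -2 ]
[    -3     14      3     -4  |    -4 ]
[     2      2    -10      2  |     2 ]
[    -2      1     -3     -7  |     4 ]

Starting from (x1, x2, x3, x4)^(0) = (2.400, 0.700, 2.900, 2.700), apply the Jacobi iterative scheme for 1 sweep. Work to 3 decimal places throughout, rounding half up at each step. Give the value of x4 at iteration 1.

Iteration 1:
  x1 = (-2 - (2)·0.700 - (-3)·2.900 - (2)·2.700) / (10) = -0.010
  x2 = (-4 - (-3)·2.400 - (3)·2.900 - (-4)·2.700) / (14) = 0.379
  x3 = (2 - (2)·2.400 - (2)·0.700 - (2)·2.700) / (-10) = 0.960
  x4 = (4 - (-2)·2.400 - (1)·0.700 - (-3)·2.900) / (-7) = -2.400

-2.400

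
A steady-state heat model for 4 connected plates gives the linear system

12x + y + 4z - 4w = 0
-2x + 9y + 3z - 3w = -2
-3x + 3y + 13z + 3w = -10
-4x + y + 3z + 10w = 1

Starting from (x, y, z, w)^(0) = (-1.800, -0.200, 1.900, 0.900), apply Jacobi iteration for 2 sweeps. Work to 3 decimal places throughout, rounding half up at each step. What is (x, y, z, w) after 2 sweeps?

(0.138, -0.234, -0.352, 0.473)

Iteration 1:
  x = (0 - (1)·-0.200 - (4)·1.900 - (-4)·0.900) / (12) = -0.317
  y = (-2 - (-2)·-1.800 - (3)·1.900 - (-3)·0.900) / (9) = -0.956
  z = (-10 - (-3)·-1.800 - (3)·-0.200 - (3)·0.900) / (13) = -1.346
  w = (1 - (-4)·-1.800 - (1)·-0.200 - (3)·1.900) / (10) = -1.170
Iteration 2:
  x = (0 - (1)·-0.956 - (4)·-1.346 - (-4)·-1.170) / (12) = 0.138
  y = (-2 - (-2)·-0.317 - (3)·-1.346 - (-3)·-1.170) / (9) = -0.234
  z = (-10 - (-3)·-0.317 - (3)·-0.956 - (3)·-1.170) / (13) = -0.352
  w = (1 - (-4)·-0.317 - (1)·-0.956 - (3)·-1.346) / (10) = 0.473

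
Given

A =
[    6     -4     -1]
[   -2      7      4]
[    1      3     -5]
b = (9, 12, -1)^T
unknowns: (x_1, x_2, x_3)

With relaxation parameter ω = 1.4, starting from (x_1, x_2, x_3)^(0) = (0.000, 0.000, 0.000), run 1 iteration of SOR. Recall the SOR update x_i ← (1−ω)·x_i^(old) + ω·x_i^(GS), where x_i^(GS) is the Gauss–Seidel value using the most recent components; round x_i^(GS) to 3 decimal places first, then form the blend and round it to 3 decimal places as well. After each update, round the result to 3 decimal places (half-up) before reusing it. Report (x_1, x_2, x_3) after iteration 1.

(2.100, 3.240, 3.590)

Iteration 1:
  x_1: GS value = (9 - (-4)·0.000 - (-1)·0.000) / (6) = 1.500;  x_1 ← (1−ω)·0.000 + ω·1.500 = 2.100
  x_2: GS value = (12 - (-2)·2.100 - (4)·0.000) / (7) = 2.314;  x_2 ← (1−ω)·0.000 + ω·2.314 = 3.240
  x_3: GS value = (-1 - (1)·2.100 - (3)·3.240) / (-5) = 2.564;  x_3 ← (1−ω)·0.000 + ω·2.564 = 3.590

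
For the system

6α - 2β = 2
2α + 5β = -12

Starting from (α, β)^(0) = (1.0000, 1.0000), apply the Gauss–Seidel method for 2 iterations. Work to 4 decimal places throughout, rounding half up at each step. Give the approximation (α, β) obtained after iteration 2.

(-0.5556, -2.1778)

Iteration 1:
  α = (2 - (-2)·1.0000) / (6) = 0.6667
  β = (-12 - (2)·0.6667) / (5) = -2.6667
Iteration 2:
  α = (2 - (-2)·-2.6667) / (6) = -0.5556
  β = (-12 - (2)·-0.5556) / (5) = -2.1778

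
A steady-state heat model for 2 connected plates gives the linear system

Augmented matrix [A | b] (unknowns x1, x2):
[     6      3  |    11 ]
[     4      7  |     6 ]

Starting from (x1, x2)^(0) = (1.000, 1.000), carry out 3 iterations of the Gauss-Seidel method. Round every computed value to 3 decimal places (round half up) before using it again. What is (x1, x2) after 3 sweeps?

(1.915, -0.237)

Iteration 1:
  x1 = (11 - (3)·1.000) / (6) = 1.333
  x2 = (6 - (4)·1.333) / (7) = 0.095
Iteration 2:
  x1 = (11 - (3)·0.095) / (6) = 1.786
  x2 = (6 - (4)·1.786) / (7) = -0.163
Iteration 3:
  x1 = (11 - (3)·-0.163) / (6) = 1.915
  x2 = (6 - (4)·1.915) / (7) = -0.237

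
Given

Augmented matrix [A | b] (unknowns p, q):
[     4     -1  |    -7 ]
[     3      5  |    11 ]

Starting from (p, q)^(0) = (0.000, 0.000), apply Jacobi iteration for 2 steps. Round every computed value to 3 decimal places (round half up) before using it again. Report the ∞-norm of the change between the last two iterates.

Iteration 1:
  p = (-7 - (-1)·0.000) / (4) = -1.750
  q = (11 - (3)·0.000) / (5) = 2.200
Iteration 2:
  p = (-7 - (-1)·2.200) / (4) = -1.200
  q = (11 - (3)·-1.750) / (5) = 3.250
Change: (0.550, 1.050) → max |·| = 1.050

1.050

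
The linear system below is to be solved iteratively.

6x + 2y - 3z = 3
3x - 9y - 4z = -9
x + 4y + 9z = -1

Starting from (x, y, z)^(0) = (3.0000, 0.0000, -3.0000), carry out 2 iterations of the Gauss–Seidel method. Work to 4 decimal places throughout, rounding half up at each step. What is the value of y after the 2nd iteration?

1.1914

Iteration 1:
  x = (3 - (2)·0.0000 - (-3)·-3.0000) / (6) = -1.0000
  y = (-9 - (3)·-1.0000 - (-4)·-3.0000) / (-9) = 2.0000
  z = (-1 - (1)·-1.0000 - (4)·2.0000) / (9) = -0.8889
Iteration 2:
  x = (3 - (2)·2.0000 - (-3)·-0.8889) / (6) = -0.6111
  y = (-9 - (3)·-0.6111 - (-4)·-0.8889) / (-9) = 1.1914
  z = (-1 - (1)·-0.6111 - (4)·1.1914) / (9) = -0.5727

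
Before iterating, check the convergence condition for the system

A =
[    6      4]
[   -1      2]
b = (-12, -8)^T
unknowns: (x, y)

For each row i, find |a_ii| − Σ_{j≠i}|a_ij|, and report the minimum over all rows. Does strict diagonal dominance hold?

1

row 1: |6| − (4) = 2
row 2: |2| − (1) = 1
minimum over rows = 1 → strictly diagonally dominant (convergence guaranteed)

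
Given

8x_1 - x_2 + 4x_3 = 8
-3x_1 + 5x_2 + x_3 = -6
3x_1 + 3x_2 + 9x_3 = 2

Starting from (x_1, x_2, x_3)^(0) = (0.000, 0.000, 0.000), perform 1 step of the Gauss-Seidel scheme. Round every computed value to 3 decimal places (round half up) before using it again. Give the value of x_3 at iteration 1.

0.089

Iteration 1:
  x_1 = (8 - (-1)·0.000 - (4)·0.000) / (8) = 1.000
  x_2 = (-6 - (-3)·1.000 - (1)·0.000) / (5) = -0.600
  x_3 = (2 - (3)·1.000 - (3)·-0.600) / (9) = 0.089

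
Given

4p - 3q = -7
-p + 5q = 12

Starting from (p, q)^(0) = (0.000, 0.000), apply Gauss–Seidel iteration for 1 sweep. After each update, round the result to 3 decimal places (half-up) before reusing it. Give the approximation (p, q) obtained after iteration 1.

Iteration 1:
  p = (-7 - (-3)·0.000) / (4) = -1.750
  q = (12 - (-1)·-1.750) / (5) = 2.050

(-1.750, 2.050)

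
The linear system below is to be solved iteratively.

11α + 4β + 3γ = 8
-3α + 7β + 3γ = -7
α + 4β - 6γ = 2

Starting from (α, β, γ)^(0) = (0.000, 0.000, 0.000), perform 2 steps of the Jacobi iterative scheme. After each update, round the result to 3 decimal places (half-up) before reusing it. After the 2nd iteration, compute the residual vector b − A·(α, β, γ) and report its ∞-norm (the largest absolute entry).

Iteration 1:
  α = (8 - (4)·0.000 - (3)·0.000) / (11) = 0.727
  β = (-7 - (-3)·0.000 - (3)·0.000) / (7) = -1.000
  γ = (2 - (1)·0.000 - (4)·0.000) / (-6) = -0.333
Iteration 2:
  α = (8 - (4)·-1.000 - (3)·-0.333) / (11) = 1.182
  β = (-7 - (-3)·0.727 - (3)·-0.333) / (7) = -0.546
  γ = (2 - (1)·0.727 - (4)·-1.000) / (-6) = -0.879
Residual b − A·x = (-0.181, 3.005, -2.272); ∞-norm = 3.005

3.005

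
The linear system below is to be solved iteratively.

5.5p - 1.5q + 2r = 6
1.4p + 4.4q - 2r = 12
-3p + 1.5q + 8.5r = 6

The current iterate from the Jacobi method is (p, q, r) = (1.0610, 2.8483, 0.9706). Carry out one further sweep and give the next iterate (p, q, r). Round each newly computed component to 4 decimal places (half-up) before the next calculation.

(1.5148, 2.8309, 0.5777)

One sweep:
  p = (6 - (-1.5)·2.8483 - (2)·0.9706) / (5.5) = 1.5148
  q = (12 - (1.4)·1.0610 - (-2)·0.9706) / (4.4) = 2.8309
  r = (6 - (-3)·1.0610 - (1.5)·2.8483) / (8.5) = 0.5777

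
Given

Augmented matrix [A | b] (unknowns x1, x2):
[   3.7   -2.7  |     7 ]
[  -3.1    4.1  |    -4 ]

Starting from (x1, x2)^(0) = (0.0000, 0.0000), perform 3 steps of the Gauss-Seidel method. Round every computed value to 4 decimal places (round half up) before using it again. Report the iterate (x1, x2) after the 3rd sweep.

Iteration 1:
  x1 = (7 - (-2.7)·0.0000) / (3.7) = 1.8919
  x2 = (-4 - (-3.1)·1.8919) / (4.1) = 0.4549
Iteration 2:
  x1 = (7 - (-2.7)·0.4549) / (3.7) = 2.2238
  x2 = (-4 - (-3.1)·2.2238) / (4.1) = 0.7058
Iteration 3:
  x1 = (7 - (-2.7)·0.7058) / (3.7) = 2.4069
  x2 = (-4 - (-3.1)·2.4069) / (4.1) = 0.8442

(2.4069, 0.8442)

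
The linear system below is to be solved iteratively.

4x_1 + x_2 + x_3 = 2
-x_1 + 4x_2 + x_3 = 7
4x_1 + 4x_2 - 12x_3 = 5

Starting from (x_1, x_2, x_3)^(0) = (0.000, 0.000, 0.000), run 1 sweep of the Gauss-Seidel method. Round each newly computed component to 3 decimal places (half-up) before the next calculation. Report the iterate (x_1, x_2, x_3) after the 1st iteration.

Iteration 1:
  x_1 = (2 - (1)·0.000 - (1)·0.000) / (4) = 0.500
  x_2 = (7 - (-1)·0.500 - (1)·0.000) / (4) = 1.875
  x_3 = (5 - (4)·0.500 - (4)·1.875) / (-12) = 0.375

(0.500, 1.875, 0.375)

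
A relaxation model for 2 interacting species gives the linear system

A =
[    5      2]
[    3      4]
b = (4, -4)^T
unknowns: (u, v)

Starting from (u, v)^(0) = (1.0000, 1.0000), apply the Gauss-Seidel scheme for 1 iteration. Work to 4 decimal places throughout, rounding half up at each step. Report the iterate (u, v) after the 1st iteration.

(0.4000, -1.3000)

Iteration 1:
  u = (4 - (2)·1.0000) / (5) = 0.4000
  v = (-4 - (3)·0.4000) / (4) = -1.3000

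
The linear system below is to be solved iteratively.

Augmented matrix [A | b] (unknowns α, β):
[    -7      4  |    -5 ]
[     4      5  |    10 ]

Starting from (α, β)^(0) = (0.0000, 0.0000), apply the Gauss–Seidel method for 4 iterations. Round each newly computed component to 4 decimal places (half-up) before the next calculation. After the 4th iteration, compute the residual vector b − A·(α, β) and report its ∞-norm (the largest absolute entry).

0.5467

Iteration 1:
  α = (-5 - (4)·0.0000) / (-7) = 0.7143
  β = (10 - (4)·0.7143) / (5) = 1.4286
Iteration 2:
  α = (-5 - (4)·1.4286) / (-7) = 1.5306
  β = (10 - (4)·1.5306) / (5) = 0.7755
Iteration 3:
  α = (-5 - (4)·0.7755) / (-7) = 1.1574
  β = (10 - (4)·1.1574) / (5) = 1.0741
Iteration 4:
  α = (-5 - (4)·1.0741) / (-7) = 1.3281
  β = (10 - (4)·1.3281) / (5) = 0.9375
Residual b − A·x = (0.5467, 0.0001); ∞-norm = 0.5467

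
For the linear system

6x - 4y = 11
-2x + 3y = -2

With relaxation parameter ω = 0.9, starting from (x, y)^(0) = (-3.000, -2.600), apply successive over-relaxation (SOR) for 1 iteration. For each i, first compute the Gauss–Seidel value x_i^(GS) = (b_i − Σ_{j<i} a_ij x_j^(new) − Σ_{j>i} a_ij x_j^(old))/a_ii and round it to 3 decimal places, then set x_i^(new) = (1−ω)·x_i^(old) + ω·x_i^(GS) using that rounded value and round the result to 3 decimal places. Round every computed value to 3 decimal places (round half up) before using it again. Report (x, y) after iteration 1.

Iteration 1:
  x: GS value = (11 - (-4)·-2.600) / (6) = 0.100;  x ← (1−ω)·-3.000 + ω·0.100 = -0.210
  y: GS value = (-2 - (-2)·-0.210) / (3) = -0.807;  y ← (1−ω)·-2.600 + ω·-0.807 = -0.986

(-0.210, -0.986)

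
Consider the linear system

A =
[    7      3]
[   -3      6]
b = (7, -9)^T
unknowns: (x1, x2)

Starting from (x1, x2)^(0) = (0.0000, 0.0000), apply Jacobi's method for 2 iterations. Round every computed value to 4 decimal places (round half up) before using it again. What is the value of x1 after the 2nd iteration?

Iteration 1:
  x1 = (7 - (3)·0.0000) / (7) = 1.0000
  x2 = (-9 - (-3)·0.0000) / (6) = -1.5000
Iteration 2:
  x1 = (7 - (3)·-1.5000) / (7) = 1.6429
  x2 = (-9 - (-3)·1.0000) / (6) = -1.0000

1.6429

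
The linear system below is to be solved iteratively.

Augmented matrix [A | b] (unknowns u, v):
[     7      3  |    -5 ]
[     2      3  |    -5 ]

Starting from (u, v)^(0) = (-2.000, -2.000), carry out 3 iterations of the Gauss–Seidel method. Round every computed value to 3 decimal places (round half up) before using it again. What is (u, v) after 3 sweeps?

Iteration 1:
  u = (-5 - (3)·-2.000) / (7) = 0.143
  v = (-5 - (2)·0.143) / (3) = -1.762
Iteration 2:
  u = (-5 - (3)·-1.762) / (7) = 0.041
  v = (-5 - (2)·0.041) / (3) = -1.694
Iteration 3:
  u = (-5 - (3)·-1.694) / (7) = 0.012
  v = (-5 - (2)·0.012) / (3) = -1.675

(0.012, -1.675)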